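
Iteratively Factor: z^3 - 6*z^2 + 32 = (z - 4)*(z^2 - 2*z - 8) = (z - 4)*(z + 2)*(z - 4)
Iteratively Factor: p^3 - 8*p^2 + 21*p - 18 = (p - 3)*(p^2 - 5*p + 6) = (p - 3)*(p - 2)*(p - 3)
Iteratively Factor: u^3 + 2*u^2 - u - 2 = (u + 1)*(u^2 + u - 2) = (u + 1)*(u + 2)*(u - 1)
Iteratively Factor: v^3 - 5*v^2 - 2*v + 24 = (v - 3)*(v^2 - 2*v - 8) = (v - 4)*(v - 3)*(v + 2)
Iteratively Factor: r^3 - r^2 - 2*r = (r)*(r^2 - r - 2) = r*(r - 2)*(r + 1)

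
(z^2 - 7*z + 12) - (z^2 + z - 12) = 24 - 8*z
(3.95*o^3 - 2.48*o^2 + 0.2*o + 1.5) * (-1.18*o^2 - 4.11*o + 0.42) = -4.661*o^5 - 13.3081*o^4 + 11.6158*o^3 - 3.6336*o^2 - 6.081*o + 0.63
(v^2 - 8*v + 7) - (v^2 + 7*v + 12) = -15*v - 5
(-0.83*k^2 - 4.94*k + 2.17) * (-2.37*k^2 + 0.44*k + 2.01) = 1.9671*k^4 + 11.3426*k^3 - 8.9848*k^2 - 8.9746*k + 4.3617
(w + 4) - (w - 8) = 12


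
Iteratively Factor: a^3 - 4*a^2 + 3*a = (a - 3)*(a^2 - a) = a*(a - 3)*(a - 1)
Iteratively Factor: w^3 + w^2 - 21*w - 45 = (w - 5)*(w^2 + 6*w + 9) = (w - 5)*(w + 3)*(w + 3)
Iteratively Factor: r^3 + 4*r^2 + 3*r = (r)*(r^2 + 4*r + 3) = r*(r + 1)*(r + 3)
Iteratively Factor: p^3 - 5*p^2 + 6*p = (p - 3)*(p^2 - 2*p) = (p - 3)*(p - 2)*(p)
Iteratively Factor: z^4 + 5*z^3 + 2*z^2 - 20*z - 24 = (z + 2)*(z^3 + 3*z^2 - 4*z - 12) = (z + 2)*(z + 3)*(z^2 - 4) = (z + 2)^2*(z + 3)*(z - 2)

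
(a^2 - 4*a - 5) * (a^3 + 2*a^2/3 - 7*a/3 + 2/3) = a^5 - 10*a^4/3 - 10*a^3 + 20*a^2/3 + 9*a - 10/3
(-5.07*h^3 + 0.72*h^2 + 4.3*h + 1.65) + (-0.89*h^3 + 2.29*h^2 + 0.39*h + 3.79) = -5.96*h^3 + 3.01*h^2 + 4.69*h + 5.44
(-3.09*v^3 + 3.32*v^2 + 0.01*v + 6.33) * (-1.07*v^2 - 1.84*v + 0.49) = 3.3063*v^5 + 2.1332*v^4 - 7.6336*v^3 - 5.1647*v^2 - 11.6423*v + 3.1017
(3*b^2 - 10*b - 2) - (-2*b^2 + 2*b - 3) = 5*b^2 - 12*b + 1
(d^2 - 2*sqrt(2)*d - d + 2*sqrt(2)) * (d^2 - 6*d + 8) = d^4 - 7*d^3 - 2*sqrt(2)*d^3 + 14*d^2 + 14*sqrt(2)*d^2 - 28*sqrt(2)*d - 8*d + 16*sqrt(2)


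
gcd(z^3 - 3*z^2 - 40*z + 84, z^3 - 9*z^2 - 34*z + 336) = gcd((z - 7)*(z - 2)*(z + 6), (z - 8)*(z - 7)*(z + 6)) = z^2 - z - 42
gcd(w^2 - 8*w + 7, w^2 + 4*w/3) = 1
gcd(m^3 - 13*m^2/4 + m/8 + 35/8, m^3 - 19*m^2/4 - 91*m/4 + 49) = m - 7/4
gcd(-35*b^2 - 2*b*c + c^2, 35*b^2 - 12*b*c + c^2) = 7*b - c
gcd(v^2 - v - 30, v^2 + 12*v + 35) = v + 5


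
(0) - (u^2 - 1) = 1 - u^2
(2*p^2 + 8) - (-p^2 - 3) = 3*p^2 + 11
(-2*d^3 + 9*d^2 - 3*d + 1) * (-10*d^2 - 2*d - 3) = 20*d^5 - 86*d^4 + 18*d^3 - 31*d^2 + 7*d - 3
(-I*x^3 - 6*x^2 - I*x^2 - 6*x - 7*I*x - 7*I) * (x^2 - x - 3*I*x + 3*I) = -I*x^5 - 9*x^4 + 12*I*x^3 - 12*x^2 - 11*I*x + 21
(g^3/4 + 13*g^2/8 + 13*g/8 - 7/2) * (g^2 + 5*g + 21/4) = g^5/4 + 23*g^4/8 + 177*g^3/16 + 421*g^2/32 - 287*g/32 - 147/8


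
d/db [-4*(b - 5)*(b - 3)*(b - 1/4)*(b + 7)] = -16*b^3 + 15*b^2 + 326*b - 461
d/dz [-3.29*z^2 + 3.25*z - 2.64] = 3.25 - 6.58*z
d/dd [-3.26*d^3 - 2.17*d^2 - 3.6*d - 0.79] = -9.78*d^2 - 4.34*d - 3.6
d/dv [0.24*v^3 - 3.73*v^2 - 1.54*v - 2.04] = 0.72*v^2 - 7.46*v - 1.54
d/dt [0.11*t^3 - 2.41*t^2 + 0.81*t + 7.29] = 0.33*t^2 - 4.82*t + 0.81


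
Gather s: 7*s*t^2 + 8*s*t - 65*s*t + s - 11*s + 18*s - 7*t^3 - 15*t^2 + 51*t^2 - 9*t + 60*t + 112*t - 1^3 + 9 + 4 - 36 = s*(7*t^2 - 57*t + 8) - 7*t^3 + 36*t^2 + 163*t - 24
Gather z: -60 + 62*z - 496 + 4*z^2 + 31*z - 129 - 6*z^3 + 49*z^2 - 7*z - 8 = -6*z^3 + 53*z^2 + 86*z - 693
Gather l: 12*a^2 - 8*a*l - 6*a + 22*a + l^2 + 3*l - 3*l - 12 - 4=12*a^2 - 8*a*l + 16*a + l^2 - 16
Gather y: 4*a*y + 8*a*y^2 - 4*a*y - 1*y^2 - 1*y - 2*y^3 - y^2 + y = -2*y^3 + y^2*(8*a - 2)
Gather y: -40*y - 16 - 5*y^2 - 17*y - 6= -5*y^2 - 57*y - 22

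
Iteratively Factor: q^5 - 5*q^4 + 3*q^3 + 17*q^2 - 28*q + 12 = (q - 1)*(q^4 - 4*q^3 - q^2 + 16*q - 12) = (q - 1)*(q + 2)*(q^3 - 6*q^2 + 11*q - 6) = (q - 1)^2*(q + 2)*(q^2 - 5*q + 6) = (q - 2)*(q - 1)^2*(q + 2)*(q - 3)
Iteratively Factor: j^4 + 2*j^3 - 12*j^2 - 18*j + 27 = (j - 3)*(j^3 + 5*j^2 + 3*j - 9) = (j - 3)*(j - 1)*(j^2 + 6*j + 9) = (j - 3)*(j - 1)*(j + 3)*(j + 3)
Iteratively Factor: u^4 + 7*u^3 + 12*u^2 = (u)*(u^3 + 7*u^2 + 12*u) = u*(u + 4)*(u^2 + 3*u) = u^2*(u + 4)*(u + 3)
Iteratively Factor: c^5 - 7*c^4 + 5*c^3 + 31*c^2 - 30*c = (c - 3)*(c^4 - 4*c^3 - 7*c^2 + 10*c) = (c - 5)*(c - 3)*(c^3 + c^2 - 2*c) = (c - 5)*(c - 3)*(c + 2)*(c^2 - c) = c*(c - 5)*(c - 3)*(c + 2)*(c - 1)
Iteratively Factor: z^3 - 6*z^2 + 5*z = (z - 5)*(z^2 - z) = (z - 5)*(z - 1)*(z)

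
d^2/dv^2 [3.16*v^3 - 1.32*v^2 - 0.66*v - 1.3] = 18.96*v - 2.64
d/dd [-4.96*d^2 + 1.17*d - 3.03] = 1.17 - 9.92*d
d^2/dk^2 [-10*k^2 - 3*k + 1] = -20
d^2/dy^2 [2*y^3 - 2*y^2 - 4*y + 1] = 12*y - 4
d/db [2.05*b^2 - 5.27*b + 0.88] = 4.1*b - 5.27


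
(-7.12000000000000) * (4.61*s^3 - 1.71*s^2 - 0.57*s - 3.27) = -32.8232*s^3 + 12.1752*s^2 + 4.0584*s + 23.2824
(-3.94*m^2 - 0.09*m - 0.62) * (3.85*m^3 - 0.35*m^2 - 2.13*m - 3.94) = -15.169*m^5 + 1.0325*m^4 + 6.0367*m^3 + 15.9323*m^2 + 1.6752*m + 2.4428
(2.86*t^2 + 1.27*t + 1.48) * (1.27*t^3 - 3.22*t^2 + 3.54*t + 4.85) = 3.6322*t^5 - 7.5963*t^4 + 7.9146*t^3 + 13.6012*t^2 + 11.3987*t + 7.178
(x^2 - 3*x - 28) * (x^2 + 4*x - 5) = x^4 + x^3 - 45*x^2 - 97*x + 140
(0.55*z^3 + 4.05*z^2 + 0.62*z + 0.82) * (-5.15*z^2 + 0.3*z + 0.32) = -2.8325*z^5 - 20.6925*z^4 - 1.802*z^3 - 2.741*z^2 + 0.4444*z + 0.2624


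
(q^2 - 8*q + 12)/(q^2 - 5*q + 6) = (q - 6)/(q - 3)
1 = 1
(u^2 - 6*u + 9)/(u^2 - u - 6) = (u - 3)/(u + 2)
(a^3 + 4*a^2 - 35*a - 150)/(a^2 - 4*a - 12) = (a^2 + 10*a + 25)/(a + 2)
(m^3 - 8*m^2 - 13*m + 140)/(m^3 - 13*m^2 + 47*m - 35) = (m + 4)/(m - 1)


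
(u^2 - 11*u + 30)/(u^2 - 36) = (u - 5)/(u + 6)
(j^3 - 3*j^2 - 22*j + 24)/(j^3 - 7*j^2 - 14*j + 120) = (j - 1)/(j - 5)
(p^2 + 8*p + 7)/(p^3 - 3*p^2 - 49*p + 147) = (p + 1)/(p^2 - 10*p + 21)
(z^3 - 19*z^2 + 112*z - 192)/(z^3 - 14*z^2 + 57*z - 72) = (z - 8)/(z - 3)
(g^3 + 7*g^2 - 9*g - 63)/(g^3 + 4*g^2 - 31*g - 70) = (g^2 - 9)/(g^2 - 3*g - 10)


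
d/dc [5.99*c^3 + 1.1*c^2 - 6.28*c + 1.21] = 17.97*c^2 + 2.2*c - 6.28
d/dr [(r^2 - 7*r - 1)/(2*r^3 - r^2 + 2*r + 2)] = (-2*r^4 + 28*r^3 + r^2 + 2*r - 12)/(4*r^6 - 4*r^5 + 9*r^4 + 4*r^3 + 8*r + 4)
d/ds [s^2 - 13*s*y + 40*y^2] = 2*s - 13*y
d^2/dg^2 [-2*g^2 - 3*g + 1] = -4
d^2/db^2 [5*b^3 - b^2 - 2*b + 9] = 30*b - 2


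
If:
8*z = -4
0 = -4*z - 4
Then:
No Solution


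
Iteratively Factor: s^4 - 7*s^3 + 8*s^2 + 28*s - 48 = (s - 2)*(s^3 - 5*s^2 - 2*s + 24) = (s - 3)*(s - 2)*(s^2 - 2*s - 8) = (s - 3)*(s - 2)*(s + 2)*(s - 4)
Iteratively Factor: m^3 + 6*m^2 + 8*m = (m + 2)*(m^2 + 4*m) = m*(m + 2)*(m + 4)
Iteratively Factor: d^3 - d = (d)*(d^2 - 1) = d*(d + 1)*(d - 1)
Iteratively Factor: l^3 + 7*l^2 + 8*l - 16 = (l + 4)*(l^2 + 3*l - 4) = (l + 4)^2*(l - 1)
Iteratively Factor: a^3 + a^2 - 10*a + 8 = (a + 4)*(a^2 - 3*a + 2) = (a - 2)*(a + 4)*(a - 1)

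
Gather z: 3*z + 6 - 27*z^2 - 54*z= -27*z^2 - 51*z + 6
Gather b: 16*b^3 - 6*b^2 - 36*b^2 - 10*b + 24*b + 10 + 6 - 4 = 16*b^3 - 42*b^2 + 14*b + 12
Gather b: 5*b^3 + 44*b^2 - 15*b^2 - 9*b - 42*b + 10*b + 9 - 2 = 5*b^3 + 29*b^2 - 41*b + 7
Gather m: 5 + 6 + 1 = 12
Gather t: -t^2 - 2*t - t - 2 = -t^2 - 3*t - 2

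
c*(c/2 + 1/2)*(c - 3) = c^3/2 - c^2 - 3*c/2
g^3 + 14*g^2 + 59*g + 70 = (g + 2)*(g + 5)*(g + 7)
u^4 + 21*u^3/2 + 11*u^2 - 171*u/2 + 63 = (u - 3/2)*(u - 1)*(u + 6)*(u + 7)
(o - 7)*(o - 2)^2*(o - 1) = o^4 - 12*o^3 + 43*o^2 - 60*o + 28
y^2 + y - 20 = (y - 4)*(y + 5)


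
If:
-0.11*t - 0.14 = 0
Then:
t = -1.27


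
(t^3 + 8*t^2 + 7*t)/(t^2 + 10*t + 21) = t*(t + 1)/(t + 3)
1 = 1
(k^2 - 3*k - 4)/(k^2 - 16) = (k + 1)/(k + 4)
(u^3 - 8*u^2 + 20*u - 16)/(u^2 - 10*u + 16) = (u^2 - 6*u + 8)/(u - 8)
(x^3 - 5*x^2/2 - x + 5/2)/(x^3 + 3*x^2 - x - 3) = (x - 5/2)/(x + 3)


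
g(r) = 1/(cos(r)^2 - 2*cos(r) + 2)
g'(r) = (2*sin(r)*cos(r) - 2*sin(r))/(cos(r)^2 - 2*cos(r) + 2)^2 = 2*(cos(r) - 1)*sin(r)/(cos(r)^2 - 2*cos(r) + 2)^2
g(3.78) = 0.24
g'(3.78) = 0.12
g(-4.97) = 0.64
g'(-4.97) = -0.60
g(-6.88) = 0.97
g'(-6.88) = 0.18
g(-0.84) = 0.90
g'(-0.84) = 0.40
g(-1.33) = 0.63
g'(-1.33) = 0.59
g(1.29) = 0.66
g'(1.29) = -0.60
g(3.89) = 0.25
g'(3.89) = 0.15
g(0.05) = 1.00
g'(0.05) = -0.00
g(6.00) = 1.00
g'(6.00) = 0.02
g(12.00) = 0.98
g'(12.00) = 0.16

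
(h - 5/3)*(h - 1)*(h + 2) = h^3 - 2*h^2/3 - 11*h/3 + 10/3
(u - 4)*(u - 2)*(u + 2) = u^3 - 4*u^2 - 4*u + 16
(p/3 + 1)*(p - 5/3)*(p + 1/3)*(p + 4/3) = p^4/3 + p^3 - 7*p^2/9 - 209*p/81 - 20/27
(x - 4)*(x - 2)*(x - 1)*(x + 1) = x^4 - 6*x^3 + 7*x^2 + 6*x - 8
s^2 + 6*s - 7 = (s - 1)*(s + 7)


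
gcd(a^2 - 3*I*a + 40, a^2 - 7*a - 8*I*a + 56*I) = a - 8*I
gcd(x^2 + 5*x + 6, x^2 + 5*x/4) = 1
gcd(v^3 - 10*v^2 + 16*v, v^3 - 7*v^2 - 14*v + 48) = v^2 - 10*v + 16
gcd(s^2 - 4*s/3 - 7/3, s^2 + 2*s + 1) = s + 1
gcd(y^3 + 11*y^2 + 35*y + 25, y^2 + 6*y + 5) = y^2 + 6*y + 5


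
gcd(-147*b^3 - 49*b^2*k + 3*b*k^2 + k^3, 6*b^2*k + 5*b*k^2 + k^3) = 3*b + k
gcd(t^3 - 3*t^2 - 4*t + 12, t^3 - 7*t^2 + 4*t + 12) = t - 2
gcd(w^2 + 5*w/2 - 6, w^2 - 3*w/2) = w - 3/2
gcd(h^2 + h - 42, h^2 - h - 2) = 1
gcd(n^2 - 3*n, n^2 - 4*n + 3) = n - 3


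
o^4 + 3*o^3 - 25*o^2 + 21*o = o*(o - 3)*(o - 1)*(o + 7)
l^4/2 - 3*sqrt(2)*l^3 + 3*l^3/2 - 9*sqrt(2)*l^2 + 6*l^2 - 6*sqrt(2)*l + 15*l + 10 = (l/2 + 1)*(l + 1)*(l - 5*sqrt(2))*(l - sqrt(2))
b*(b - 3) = b^2 - 3*b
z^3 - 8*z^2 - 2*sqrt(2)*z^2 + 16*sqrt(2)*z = z*(z - 8)*(z - 2*sqrt(2))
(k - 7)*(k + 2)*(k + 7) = k^3 + 2*k^2 - 49*k - 98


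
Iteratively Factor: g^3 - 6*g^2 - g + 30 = (g - 3)*(g^2 - 3*g - 10) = (g - 3)*(g + 2)*(g - 5)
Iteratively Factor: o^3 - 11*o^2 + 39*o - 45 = (o - 3)*(o^2 - 8*o + 15) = (o - 5)*(o - 3)*(o - 3)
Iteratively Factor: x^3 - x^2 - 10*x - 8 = (x + 1)*(x^2 - 2*x - 8) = (x + 1)*(x + 2)*(x - 4)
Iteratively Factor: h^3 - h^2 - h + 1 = (h - 1)*(h^2 - 1) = (h - 1)*(h + 1)*(h - 1)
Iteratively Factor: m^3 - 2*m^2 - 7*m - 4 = (m + 1)*(m^2 - 3*m - 4) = (m - 4)*(m + 1)*(m + 1)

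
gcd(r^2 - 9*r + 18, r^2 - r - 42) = 1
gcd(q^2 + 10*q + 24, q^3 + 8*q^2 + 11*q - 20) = q + 4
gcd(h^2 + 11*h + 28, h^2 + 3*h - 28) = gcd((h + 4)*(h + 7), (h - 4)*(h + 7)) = h + 7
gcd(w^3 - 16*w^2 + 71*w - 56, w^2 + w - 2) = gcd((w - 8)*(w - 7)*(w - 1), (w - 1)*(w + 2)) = w - 1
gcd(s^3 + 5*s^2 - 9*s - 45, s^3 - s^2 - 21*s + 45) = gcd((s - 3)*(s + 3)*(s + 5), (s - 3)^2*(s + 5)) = s^2 + 2*s - 15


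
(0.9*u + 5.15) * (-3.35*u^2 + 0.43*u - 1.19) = -3.015*u^3 - 16.8655*u^2 + 1.1435*u - 6.1285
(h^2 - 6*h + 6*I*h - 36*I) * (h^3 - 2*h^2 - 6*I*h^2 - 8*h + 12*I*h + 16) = h^5 - 8*h^4 + 40*h^3 - 224*h^2 - 48*I*h^2 + 336*h + 384*I*h - 576*I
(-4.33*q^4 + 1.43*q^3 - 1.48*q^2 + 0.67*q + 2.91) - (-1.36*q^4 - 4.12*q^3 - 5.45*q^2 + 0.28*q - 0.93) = -2.97*q^4 + 5.55*q^3 + 3.97*q^2 + 0.39*q + 3.84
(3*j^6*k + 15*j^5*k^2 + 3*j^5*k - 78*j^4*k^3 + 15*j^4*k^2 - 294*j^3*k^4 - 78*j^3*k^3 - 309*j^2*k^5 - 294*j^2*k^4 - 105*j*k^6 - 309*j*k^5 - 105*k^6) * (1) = 3*j^6*k + 15*j^5*k^2 + 3*j^5*k - 78*j^4*k^3 + 15*j^4*k^2 - 294*j^3*k^4 - 78*j^3*k^3 - 309*j^2*k^5 - 294*j^2*k^4 - 105*j*k^6 - 309*j*k^5 - 105*k^6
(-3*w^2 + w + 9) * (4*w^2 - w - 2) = -12*w^4 + 7*w^3 + 41*w^2 - 11*w - 18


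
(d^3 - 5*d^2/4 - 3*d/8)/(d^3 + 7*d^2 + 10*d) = (8*d^2 - 10*d - 3)/(8*(d^2 + 7*d + 10))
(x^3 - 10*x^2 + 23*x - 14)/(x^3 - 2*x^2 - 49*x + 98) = (x - 1)/(x + 7)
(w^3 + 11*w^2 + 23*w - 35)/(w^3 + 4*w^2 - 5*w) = (w + 7)/w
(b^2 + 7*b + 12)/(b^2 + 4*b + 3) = (b + 4)/(b + 1)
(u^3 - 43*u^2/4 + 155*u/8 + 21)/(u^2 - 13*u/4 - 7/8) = (4*u^2 - 29*u - 24)/(4*u + 1)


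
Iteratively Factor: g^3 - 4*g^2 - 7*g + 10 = (g - 5)*(g^2 + g - 2) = (g - 5)*(g + 2)*(g - 1)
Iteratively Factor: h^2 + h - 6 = (h - 2)*(h + 3)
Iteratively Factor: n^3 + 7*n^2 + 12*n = (n + 4)*(n^2 + 3*n) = (n + 3)*(n + 4)*(n)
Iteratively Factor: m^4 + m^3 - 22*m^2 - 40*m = (m)*(m^3 + m^2 - 22*m - 40) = m*(m - 5)*(m^2 + 6*m + 8) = m*(m - 5)*(m + 4)*(m + 2)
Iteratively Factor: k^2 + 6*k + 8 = (k + 4)*(k + 2)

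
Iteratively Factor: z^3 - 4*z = (z)*(z^2 - 4) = z*(z + 2)*(z - 2)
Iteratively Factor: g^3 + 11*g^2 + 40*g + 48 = (g + 4)*(g^2 + 7*g + 12) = (g + 4)^2*(g + 3)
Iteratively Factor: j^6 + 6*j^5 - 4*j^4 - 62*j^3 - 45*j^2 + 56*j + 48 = (j - 1)*(j^5 + 7*j^4 + 3*j^3 - 59*j^2 - 104*j - 48) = (j - 1)*(j + 4)*(j^4 + 3*j^3 - 9*j^2 - 23*j - 12) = (j - 1)*(j + 1)*(j + 4)*(j^3 + 2*j^2 - 11*j - 12) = (j - 1)*(j + 1)*(j + 4)^2*(j^2 - 2*j - 3) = (j - 1)*(j + 1)^2*(j + 4)^2*(j - 3)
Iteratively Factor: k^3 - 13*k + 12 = (k - 3)*(k^2 + 3*k - 4) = (k - 3)*(k + 4)*(k - 1)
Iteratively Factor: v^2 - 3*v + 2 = (v - 1)*(v - 2)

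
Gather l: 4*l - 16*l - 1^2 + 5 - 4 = -12*l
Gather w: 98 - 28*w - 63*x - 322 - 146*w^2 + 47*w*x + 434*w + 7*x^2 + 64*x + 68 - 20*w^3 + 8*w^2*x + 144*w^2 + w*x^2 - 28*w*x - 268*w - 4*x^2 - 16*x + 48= -20*w^3 + w^2*(8*x - 2) + w*(x^2 + 19*x + 138) + 3*x^2 - 15*x - 108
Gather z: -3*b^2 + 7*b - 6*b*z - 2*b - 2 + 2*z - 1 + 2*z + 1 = -3*b^2 + 5*b + z*(4 - 6*b) - 2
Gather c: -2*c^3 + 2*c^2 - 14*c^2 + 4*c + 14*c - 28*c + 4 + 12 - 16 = -2*c^3 - 12*c^2 - 10*c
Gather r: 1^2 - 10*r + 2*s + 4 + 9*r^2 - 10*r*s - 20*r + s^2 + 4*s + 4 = 9*r^2 + r*(-10*s - 30) + s^2 + 6*s + 9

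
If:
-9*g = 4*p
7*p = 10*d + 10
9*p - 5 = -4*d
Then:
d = -55/118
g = -20/59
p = 45/59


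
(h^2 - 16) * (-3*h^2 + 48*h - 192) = -3*h^4 + 48*h^3 - 144*h^2 - 768*h + 3072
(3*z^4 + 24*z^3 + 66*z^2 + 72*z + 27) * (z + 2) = 3*z^5 + 30*z^4 + 114*z^3 + 204*z^2 + 171*z + 54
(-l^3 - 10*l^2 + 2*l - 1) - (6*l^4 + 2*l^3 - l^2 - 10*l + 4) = -6*l^4 - 3*l^3 - 9*l^2 + 12*l - 5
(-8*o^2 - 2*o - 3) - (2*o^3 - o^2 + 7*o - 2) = -2*o^3 - 7*o^2 - 9*o - 1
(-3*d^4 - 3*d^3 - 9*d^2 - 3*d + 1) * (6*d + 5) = -18*d^5 - 33*d^4 - 69*d^3 - 63*d^2 - 9*d + 5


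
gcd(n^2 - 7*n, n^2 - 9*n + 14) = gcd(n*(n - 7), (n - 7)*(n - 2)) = n - 7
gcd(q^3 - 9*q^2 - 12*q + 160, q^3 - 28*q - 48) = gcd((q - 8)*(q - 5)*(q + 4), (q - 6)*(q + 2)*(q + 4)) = q + 4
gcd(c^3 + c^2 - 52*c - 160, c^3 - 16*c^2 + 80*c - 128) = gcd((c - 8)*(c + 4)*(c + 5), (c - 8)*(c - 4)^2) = c - 8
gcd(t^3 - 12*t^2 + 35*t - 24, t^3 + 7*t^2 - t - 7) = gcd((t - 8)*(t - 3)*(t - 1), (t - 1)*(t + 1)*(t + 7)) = t - 1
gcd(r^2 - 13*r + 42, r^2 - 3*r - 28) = r - 7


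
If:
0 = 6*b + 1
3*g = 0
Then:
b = -1/6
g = 0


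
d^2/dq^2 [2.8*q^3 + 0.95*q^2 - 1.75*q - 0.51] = 16.8*q + 1.9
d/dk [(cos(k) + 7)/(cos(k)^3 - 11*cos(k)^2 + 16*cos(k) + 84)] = (-305*cos(k)/2 + 5*cos(2*k) + cos(3*k)/2 + 33)*sin(k)/(cos(k)^3 - 11*cos(k)^2 + 16*cos(k) + 84)^2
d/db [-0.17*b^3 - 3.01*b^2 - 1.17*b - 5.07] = -0.51*b^2 - 6.02*b - 1.17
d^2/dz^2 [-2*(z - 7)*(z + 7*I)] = -4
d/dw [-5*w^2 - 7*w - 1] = -10*w - 7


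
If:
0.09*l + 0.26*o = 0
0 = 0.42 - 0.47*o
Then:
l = -2.58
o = 0.89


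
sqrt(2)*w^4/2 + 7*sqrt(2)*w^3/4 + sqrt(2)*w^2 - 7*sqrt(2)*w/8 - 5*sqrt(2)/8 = (w + 5/2)*(w - sqrt(2)/2)*(w + sqrt(2)/2)*(sqrt(2)*w/2 + sqrt(2)/2)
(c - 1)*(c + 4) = c^2 + 3*c - 4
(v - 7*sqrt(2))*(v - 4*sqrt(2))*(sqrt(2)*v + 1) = sqrt(2)*v^3 - 21*v^2 + 45*sqrt(2)*v + 56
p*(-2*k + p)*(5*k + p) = -10*k^2*p + 3*k*p^2 + p^3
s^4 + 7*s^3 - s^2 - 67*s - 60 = (s - 3)*(s + 1)*(s + 4)*(s + 5)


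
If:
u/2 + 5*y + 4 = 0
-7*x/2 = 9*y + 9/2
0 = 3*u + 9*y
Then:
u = 24/7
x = 81/49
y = -8/7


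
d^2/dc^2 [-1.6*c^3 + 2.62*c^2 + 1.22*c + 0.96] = 5.24 - 9.6*c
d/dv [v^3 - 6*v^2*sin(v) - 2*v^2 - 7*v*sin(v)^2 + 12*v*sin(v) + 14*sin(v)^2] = -6*v^2*cos(v) + 3*v^2 - 7*v*sin(2*v) + 12*sqrt(2)*v*cos(v + pi/4) - 4*v + 12*sin(v) + 14*sin(2*v) + 7*cos(2*v)/2 - 7/2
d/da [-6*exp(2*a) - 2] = -12*exp(2*a)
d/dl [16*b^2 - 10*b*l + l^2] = -10*b + 2*l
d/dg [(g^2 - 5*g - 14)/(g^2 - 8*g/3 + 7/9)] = 63*(3*g^2 + 38*g - 53)/(81*g^4 - 432*g^3 + 702*g^2 - 336*g + 49)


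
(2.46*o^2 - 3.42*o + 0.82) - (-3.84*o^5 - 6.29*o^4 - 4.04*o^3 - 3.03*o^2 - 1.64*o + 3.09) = 3.84*o^5 + 6.29*o^4 + 4.04*o^3 + 5.49*o^2 - 1.78*o - 2.27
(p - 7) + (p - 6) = 2*p - 13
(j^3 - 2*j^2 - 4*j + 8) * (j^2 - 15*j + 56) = j^5 - 17*j^4 + 82*j^3 - 44*j^2 - 344*j + 448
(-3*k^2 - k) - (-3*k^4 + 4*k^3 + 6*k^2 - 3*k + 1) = 3*k^4 - 4*k^3 - 9*k^2 + 2*k - 1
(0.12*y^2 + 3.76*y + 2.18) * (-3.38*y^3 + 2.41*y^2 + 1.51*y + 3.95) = -0.4056*y^5 - 12.4196*y^4 + 1.8744*y^3 + 11.4054*y^2 + 18.1438*y + 8.611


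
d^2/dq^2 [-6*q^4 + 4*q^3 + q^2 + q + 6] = -72*q^2 + 24*q + 2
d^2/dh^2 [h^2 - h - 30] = 2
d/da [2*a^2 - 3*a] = 4*a - 3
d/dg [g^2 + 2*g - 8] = 2*g + 2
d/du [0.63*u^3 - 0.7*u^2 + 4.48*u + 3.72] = 1.89*u^2 - 1.4*u + 4.48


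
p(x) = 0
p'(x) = 0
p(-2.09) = 0.00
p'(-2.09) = 0.00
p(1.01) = 0.00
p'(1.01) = 0.00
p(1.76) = 0.00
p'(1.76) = 0.00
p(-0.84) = 0.00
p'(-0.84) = 0.00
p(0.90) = 0.00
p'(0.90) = 0.00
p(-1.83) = 0.00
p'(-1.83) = 0.00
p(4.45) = 0.00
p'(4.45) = 0.00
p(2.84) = 0.00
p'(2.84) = 0.00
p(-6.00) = 0.00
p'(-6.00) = 0.00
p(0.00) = 0.00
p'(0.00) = 0.00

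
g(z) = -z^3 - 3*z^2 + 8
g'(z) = -3*z^2 - 6*z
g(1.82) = -7.97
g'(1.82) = -20.86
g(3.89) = -96.26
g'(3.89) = -68.74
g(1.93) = -10.36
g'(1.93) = -22.75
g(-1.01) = 5.97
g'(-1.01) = 3.00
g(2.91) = -42.05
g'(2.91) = -42.86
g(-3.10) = 8.96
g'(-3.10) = -10.23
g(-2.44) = 4.67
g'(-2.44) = -3.22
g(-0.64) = 7.03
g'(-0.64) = 2.61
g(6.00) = -316.00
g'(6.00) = -144.00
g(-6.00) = 116.00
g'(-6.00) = -72.00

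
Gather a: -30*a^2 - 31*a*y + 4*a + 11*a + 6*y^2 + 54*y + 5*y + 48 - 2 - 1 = -30*a^2 + a*(15 - 31*y) + 6*y^2 + 59*y + 45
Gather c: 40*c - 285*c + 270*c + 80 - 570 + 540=25*c + 50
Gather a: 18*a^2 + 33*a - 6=18*a^2 + 33*a - 6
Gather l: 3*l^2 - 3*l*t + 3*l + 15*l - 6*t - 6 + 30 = 3*l^2 + l*(18 - 3*t) - 6*t + 24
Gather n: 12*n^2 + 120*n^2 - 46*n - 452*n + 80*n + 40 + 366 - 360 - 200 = 132*n^2 - 418*n - 154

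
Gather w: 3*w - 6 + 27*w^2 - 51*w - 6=27*w^2 - 48*w - 12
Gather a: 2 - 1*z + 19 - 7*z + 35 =56 - 8*z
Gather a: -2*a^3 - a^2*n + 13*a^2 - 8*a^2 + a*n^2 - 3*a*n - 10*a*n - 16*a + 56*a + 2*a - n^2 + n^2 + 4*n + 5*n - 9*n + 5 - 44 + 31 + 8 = -2*a^3 + a^2*(5 - n) + a*(n^2 - 13*n + 42)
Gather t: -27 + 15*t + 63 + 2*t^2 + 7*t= 2*t^2 + 22*t + 36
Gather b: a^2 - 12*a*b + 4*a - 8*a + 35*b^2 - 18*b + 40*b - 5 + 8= a^2 - 4*a + 35*b^2 + b*(22 - 12*a) + 3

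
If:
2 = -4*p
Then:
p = -1/2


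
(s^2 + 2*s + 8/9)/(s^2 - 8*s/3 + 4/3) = (9*s^2 + 18*s + 8)/(3*(3*s^2 - 8*s + 4))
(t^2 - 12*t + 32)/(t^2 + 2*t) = (t^2 - 12*t + 32)/(t*(t + 2))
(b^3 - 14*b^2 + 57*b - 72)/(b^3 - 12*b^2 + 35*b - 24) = (b - 3)/(b - 1)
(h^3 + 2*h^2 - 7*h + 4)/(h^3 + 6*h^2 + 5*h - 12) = (h - 1)/(h + 3)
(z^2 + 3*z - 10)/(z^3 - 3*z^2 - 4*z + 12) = (z + 5)/(z^2 - z - 6)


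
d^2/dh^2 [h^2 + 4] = 2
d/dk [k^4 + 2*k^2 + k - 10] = 4*k^3 + 4*k + 1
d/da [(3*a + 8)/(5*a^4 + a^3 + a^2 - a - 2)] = (15*a^4 + 3*a^3 + 3*a^2 - 3*a - (3*a + 8)*(20*a^3 + 3*a^2 + 2*a - 1) - 6)/(5*a^4 + a^3 + a^2 - a - 2)^2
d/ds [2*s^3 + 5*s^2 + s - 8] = 6*s^2 + 10*s + 1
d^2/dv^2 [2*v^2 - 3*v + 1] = 4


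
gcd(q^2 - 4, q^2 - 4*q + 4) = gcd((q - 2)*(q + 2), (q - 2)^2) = q - 2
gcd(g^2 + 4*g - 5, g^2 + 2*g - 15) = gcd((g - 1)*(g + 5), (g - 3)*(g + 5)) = g + 5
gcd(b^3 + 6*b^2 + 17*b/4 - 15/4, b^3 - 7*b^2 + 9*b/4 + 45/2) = b + 3/2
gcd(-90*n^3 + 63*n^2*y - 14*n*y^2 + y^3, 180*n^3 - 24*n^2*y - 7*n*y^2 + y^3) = -6*n + y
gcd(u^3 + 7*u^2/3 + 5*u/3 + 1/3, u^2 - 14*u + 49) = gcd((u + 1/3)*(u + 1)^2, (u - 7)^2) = 1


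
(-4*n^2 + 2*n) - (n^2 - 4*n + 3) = -5*n^2 + 6*n - 3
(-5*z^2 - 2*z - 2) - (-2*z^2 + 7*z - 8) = -3*z^2 - 9*z + 6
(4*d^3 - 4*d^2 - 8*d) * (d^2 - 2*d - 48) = 4*d^5 - 12*d^4 - 192*d^3 + 208*d^2 + 384*d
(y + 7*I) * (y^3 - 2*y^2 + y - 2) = y^4 - 2*y^3 + 7*I*y^3 + y^2 - 14*I*y^2 - 2*y + 7*I*y - 14*I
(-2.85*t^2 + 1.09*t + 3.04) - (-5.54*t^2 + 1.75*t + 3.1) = 2.69*t^2 - 0.66*t - 0.0600000000000001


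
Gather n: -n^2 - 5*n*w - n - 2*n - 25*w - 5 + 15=-n^2 + n*(-5*w - 3) - 25*w + 10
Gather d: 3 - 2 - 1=0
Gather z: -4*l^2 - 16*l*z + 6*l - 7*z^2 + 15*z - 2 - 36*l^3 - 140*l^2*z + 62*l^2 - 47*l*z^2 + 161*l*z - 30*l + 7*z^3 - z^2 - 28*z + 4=-36*l^3 + 58*l^2 - 24*l + 7*z^3 + z^2*(-47*l - 8) + z*(-140*l^2 + 145*l - 13) + 2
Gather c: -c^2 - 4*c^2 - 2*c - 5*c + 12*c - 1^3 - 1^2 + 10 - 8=-5*c^2 + 5*c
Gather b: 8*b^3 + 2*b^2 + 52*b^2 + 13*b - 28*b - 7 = 8*b^3 + 54*b^2 - 15*b - 7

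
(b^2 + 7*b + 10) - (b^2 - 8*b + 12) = 15*b - 2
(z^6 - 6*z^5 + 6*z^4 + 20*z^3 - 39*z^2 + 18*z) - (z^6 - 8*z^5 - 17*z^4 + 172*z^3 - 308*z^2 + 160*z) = 2*z^5 + 23*z^4 - 152*z^3 + 269*z^2 - 142*z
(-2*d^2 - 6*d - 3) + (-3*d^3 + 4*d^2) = -3*d^3 + 2*d^2 - 6*d - 3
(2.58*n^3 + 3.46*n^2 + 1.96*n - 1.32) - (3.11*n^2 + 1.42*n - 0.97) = 2.58*n^3 + 0.35*n^2 + 0.54*n - 0.35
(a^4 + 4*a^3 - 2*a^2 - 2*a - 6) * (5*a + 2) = 5*a^5 + 22*a^4 - 2*a^3 - 14*a^2 - 34*a - 12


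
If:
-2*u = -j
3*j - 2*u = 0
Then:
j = 0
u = 0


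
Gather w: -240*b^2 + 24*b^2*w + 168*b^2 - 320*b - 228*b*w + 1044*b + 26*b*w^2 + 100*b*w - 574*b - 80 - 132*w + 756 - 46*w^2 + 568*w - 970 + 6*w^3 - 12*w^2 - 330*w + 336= -72*b^2 + 150*b + 6*w^3 + w^2*(26*b - 58) + w*(24*b^2 - 128*b + 106) + 42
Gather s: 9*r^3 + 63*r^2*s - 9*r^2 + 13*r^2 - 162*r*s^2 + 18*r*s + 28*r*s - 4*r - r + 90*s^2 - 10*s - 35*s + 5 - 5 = 9*r^3 + 4*r^2 - 5*r + s^2*(90 - 162*r) + s*(63*r^2 + 46*r - 45)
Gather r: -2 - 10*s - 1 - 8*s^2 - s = -8*s^2 - 11*s - 3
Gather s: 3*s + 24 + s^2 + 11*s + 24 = s^2 + 14*s + 48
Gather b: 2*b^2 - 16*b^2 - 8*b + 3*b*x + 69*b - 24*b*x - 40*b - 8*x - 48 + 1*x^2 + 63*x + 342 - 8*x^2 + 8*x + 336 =-14*b^2 + b*(21 - 21*x) - 7*x^2 + 63*x + 630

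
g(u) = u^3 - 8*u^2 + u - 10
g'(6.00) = 13.00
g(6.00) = -76.00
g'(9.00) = 100.00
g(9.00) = 80.00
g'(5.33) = 0.95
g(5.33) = -80.52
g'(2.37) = -20.07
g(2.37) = -39.25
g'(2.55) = -20.29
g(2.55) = -42.89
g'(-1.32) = 27.35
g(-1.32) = -27.56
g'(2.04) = -19.16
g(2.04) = -32.76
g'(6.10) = 15.03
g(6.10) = -74.60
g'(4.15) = -13.73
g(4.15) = -72.16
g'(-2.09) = 47.54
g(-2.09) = -56.16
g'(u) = 3*u^2 - 16*u + 1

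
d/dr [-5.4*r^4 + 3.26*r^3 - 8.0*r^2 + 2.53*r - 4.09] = -21.6*r^3 + 9.78*r^2 - 16.0*r + 2.53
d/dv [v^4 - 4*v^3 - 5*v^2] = 2*v*(2*v^2 - 6*v - 5)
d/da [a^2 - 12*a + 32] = 2*a - 12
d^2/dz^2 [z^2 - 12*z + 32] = 2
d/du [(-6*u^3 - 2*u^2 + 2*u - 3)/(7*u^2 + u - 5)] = (-42*u^4 - 12*u^3 + 74*u^2 + 62*u - 7)/(49*u^4 + 14*u^3 - 69*u^2 - 10*u + 25)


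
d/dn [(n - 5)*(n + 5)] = 2*n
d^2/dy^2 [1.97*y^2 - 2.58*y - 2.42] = 3.94000000000000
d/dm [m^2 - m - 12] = 2*m - 1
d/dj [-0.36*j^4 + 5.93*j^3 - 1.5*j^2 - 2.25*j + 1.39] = -1.44*j^3 + 17.79*j^2 - 3.0*j - 2.25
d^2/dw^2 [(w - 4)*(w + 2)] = 2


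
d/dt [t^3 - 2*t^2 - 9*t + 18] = 3*t^2 - 4*t - 9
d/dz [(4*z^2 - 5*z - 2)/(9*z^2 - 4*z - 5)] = (29*z^2 - 4*z + 17)/(81*z^4 - 72*z^3 - 74*z^2 + 40*z + 25)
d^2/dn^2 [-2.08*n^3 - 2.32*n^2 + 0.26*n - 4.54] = -12.48*n - 4.64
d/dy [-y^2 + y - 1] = 1 - 2*y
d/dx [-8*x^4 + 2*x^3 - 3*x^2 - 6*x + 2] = -32*x^3 + 6*x^2 - 6*x - 6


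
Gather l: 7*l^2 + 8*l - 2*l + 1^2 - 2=7*l^2 + 6*l - 1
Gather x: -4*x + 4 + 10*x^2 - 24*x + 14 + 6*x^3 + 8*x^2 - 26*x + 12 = 6*x^3 + 18*x^2 - 54*x + 30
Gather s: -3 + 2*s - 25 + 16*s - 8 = 18*s - 36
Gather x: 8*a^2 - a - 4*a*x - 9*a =8*a^2 - 4*a*x - 10*a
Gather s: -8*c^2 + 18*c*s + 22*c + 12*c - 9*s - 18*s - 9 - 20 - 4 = -8*c^2 + 34*c + s*(18*c - 27) - 33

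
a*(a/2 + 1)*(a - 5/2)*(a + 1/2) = a^4/2 - 21*a^2/8 - 5*a/4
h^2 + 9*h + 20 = (h + 4)*(h + 5)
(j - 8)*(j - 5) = j^2 - 13*j + 40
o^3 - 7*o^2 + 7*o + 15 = (o - 5)*(o - 3)*(o + 1)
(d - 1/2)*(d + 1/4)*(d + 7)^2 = d^4 + 55*d^3/4 + 363*d^2/8 - 14*d - 49/8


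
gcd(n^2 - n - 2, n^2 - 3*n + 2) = n - 2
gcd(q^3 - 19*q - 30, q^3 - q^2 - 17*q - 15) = q^2 - 2*q - 15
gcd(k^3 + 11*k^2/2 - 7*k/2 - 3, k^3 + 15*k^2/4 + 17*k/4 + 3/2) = 1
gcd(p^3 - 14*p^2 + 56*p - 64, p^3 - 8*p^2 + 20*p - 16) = p^2 - 6*p + 8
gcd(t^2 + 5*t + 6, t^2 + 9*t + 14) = t + 2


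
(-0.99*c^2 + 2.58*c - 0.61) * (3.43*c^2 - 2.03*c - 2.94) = -3.3957*c^4 + 10.8591*c^3 - 4.4191*c^2 - 6.3469*c + 1.7934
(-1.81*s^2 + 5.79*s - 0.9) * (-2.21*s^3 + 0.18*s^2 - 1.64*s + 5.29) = 4.0001*s^5 - 13.1217*s^4 + 5.9996*s^3 - 19.2325*s^2 + 32.1051*s - 4.761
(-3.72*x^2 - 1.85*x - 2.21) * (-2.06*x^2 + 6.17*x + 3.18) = 7.6632*x^4 - 19.1414*x^3 - 18.6915*x^2 - 19.5187*x - 7.0278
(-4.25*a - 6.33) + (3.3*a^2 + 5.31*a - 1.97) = 3.3*a^2 + 1.06*a - 8.3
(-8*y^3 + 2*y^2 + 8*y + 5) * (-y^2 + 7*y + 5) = 8*y^5 - 58*y^4 - 34*y^3 + 61*y^2 + 75*y + 25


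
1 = 1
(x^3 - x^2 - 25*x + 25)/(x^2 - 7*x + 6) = (x^2 - 25)/(x - 6)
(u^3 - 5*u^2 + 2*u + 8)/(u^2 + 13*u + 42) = (u^3 - 5*u^2 + 2*u + 8)/(u^2 + 13*u + 42)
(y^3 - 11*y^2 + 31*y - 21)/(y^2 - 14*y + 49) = (y^2 - 4*y + 3)/(y - 7)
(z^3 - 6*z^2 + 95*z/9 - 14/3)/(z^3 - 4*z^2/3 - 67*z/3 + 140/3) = (z^2 - 11*z/3 + 2)/(z^2 + z - 20)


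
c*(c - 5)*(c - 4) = c^3 - 9*c^2 + 20*c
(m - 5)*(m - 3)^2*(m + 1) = m^4 - 10*m^3 + 28*m^2 - 6*m - 45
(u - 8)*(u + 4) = u^2 - 4*u - 32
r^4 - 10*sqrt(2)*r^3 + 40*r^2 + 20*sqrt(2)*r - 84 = (r - 7*sqrt(2))*(r - 3*sqrt(2))*(r - sqrt(2))*(r + sqrt(2))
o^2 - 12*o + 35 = (o - 7)*(o - 5)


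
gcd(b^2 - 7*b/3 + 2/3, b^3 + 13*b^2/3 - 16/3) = 1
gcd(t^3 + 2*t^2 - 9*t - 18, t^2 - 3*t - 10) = t + 2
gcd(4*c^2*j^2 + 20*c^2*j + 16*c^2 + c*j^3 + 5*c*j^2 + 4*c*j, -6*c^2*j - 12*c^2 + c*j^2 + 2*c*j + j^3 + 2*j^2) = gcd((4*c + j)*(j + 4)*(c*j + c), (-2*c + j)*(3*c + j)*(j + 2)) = 1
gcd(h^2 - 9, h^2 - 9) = h^2 - 9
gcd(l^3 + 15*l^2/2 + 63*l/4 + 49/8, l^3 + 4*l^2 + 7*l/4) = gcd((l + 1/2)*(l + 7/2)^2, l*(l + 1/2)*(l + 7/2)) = l^2 + 4*l + 7/4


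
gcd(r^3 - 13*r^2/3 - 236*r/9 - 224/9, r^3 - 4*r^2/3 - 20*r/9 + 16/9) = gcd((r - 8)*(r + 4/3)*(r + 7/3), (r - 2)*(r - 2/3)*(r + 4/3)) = r + 4/3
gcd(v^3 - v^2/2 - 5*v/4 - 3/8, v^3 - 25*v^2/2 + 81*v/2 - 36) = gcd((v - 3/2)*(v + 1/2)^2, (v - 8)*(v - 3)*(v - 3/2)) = v - 3/2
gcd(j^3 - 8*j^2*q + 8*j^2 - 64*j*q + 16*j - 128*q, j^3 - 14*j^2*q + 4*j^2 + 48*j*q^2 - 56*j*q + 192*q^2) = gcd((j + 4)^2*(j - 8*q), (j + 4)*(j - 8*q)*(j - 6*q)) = -j^2 + 8*j*q - 4*j + 32*q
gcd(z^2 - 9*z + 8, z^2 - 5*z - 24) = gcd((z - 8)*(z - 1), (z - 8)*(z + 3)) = z - 8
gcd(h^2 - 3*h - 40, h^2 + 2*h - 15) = h + 5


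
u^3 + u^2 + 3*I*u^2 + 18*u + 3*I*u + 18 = (u + 1)*(u - 3*I)*(u + 6*I)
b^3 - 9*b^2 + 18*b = b*(b - 6)*(b - 3)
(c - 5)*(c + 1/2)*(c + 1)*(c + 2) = c^4 - 3*c^3/2 - 14*c^2 - 33*c/2 - 5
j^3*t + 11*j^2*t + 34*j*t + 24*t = (j + 4)*(j + 6)*(j*t + t)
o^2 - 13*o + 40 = (o - 8)*(o - 5)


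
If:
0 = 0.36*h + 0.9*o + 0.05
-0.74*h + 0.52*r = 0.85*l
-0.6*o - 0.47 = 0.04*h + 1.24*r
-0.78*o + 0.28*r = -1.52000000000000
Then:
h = -4.10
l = 2.95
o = 1.58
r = -1.01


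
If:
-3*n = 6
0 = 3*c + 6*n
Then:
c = 4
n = -2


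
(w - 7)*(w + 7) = w^2 - 49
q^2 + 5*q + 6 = (q + 2)*(q + 3)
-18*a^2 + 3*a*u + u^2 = (-3*a + u)*(6*a + u)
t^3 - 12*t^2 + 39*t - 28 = (t - 7)*(t - 4)*(t - 1)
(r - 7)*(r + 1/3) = r^2 - 20*r/3 - 7/3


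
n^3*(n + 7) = n^4 + 7*n^3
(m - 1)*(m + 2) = m^2 + m - 2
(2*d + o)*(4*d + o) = 8*d^2 + 6*d*o + o^2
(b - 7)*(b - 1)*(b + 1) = b^3 - 7*b^2 - b + 7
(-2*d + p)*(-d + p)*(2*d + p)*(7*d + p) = 28*d^4 - 24*d^3*p - 11*d^2*p^2 + 6*d*p^3 + p^4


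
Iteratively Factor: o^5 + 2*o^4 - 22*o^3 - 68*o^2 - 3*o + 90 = (o - 5)*(o^4 + 7*o^3 + 13*o^2 - 3*o - 18) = (o - 5)*(o + 3)*(o^3 + 4*o^2 + o - 6) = (o - 5)*(o - 1)*(o + 3)*(o^2 + 5*o + 6) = (o - 5)*(o - 1)*(o + 2)*(o + 3)*(o + 3)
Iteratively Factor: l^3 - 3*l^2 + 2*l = (l - 2)*(l^2 - l) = l*(l - 2)*(l - 1)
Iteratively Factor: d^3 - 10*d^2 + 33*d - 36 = (d - 4)*(d^2 - 6*d + 9) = (d - 4)*(d - 3)*(d - 3)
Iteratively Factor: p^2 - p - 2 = (p - 2)*(p + 1)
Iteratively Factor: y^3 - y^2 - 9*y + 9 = (y - 3)*(y^2 + 2*y - 3) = (y - 3)*(y + 3)*(y - 1)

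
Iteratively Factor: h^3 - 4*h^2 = (h - 4)*(h^2) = h*(h - 4)*(h)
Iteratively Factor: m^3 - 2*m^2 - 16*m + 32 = (m + 4)*(m^2 - 6*m + 8) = (m - 4)*(m + 4)*(m - 2)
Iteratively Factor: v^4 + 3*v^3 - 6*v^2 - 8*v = (v + 1)*(v^3 + 2*v^2 - 8*v) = (v - 2)*(v + 1)*(v^2 + 4*v) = v*(v - 2)*(v + 1)*(v + 4)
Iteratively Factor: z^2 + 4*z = (z)*(z + 4)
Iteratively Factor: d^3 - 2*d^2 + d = (d)*(d^2 - 2*d + 1) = d*(d - 1)*(d - 1)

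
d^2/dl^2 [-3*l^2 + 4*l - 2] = -6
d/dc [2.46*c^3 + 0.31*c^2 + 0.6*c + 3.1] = 7.38*c^2 + 0.62*c + 0.6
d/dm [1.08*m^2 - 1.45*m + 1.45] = 2.16*m - 1.45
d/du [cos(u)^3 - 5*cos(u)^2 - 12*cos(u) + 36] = (-3*cos(u)^2 + 10*cos(u) + 12)*sin(u)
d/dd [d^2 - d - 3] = 2*d - 1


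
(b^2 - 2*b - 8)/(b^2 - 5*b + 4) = (b + 2)/(b - 1)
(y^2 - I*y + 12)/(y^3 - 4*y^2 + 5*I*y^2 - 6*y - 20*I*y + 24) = (y - 4*I)/(y^2 + 2*y*(-2 + I) - 8*I)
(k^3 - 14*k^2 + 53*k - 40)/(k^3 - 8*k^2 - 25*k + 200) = (k - 1)/(k + 5)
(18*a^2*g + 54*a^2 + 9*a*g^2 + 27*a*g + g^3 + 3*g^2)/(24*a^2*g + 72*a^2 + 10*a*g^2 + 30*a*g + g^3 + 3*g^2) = (3*a + g)/(4*a + g)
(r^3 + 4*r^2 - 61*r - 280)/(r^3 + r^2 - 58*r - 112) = (r + 5)/(r + 2)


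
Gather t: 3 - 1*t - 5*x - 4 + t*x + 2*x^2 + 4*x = t*(x - 1) + 2*x^2 - x - 1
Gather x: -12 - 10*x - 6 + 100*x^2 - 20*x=100*x^2 - 30*x - 18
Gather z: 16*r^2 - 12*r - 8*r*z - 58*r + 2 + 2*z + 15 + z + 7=16*r^2 - 70*r + z*(3 - 8*r) + 24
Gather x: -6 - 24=-30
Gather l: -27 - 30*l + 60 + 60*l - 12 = 30*l + 21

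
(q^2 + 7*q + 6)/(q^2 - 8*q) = (q^2 + 7*q + 6)/(q*(q - 8))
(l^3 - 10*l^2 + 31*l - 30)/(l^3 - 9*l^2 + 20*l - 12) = (l^2 - 8*l + 15)/(l^2 - 7*l + 6)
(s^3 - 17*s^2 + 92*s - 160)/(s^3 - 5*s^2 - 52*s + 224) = (s - 5)/(s + 7)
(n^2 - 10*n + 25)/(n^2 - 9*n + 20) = (n - 5)/(n - 4)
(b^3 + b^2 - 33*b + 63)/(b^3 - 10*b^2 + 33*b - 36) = (b + 7)/(b - 4)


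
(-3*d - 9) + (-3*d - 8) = -6*d - 17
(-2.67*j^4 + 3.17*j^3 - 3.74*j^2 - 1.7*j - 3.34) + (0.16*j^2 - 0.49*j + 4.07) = -2.67*j^4 + 3.17*j^3 - 3.58*j^2 - 2.19*j + 0.73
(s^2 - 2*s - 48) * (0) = 0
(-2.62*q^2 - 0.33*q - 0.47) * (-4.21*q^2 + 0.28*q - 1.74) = 11.0302*q^4 + 0.6557*q^3 + 6.4451*q^2 + 0.4426*q + 0.8178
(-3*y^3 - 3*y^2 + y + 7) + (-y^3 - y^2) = -4*y^3 - 4*y^2 + y + 7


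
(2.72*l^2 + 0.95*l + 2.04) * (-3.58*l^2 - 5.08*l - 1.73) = -9.7376*l^4 - 17.2186*l^3 - 16.8348*l^2 - 12.0067*l - 3.5292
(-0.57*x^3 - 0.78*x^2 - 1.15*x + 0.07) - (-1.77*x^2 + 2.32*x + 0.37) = -0.57*x^3 + 0.99*x^2 - 3.47*x - 0.3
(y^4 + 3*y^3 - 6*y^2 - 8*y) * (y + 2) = y^5 + 5*y^4 - 20*y^2 - 16*y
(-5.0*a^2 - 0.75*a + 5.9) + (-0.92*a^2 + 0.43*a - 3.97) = -5.92*a^2 - 0.32*a + 1.93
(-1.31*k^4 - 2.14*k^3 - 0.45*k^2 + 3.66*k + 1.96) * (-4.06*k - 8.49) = 5.3186*k^5 + 19.8103*k^4 + 19.9956*k^3 - 11.0391*k^2 - 39.031*k - 16.6404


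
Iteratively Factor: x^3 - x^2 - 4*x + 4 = (x + 2)*(x^2 - 3*x + 2) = (x - 1)*(x + 2)*(x - 2)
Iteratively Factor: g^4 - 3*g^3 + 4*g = (g + 1)*(g^3 - 4*g^2 + 4*g) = g*(g + 1)*(g^2 - 4*g + 4) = g*(g - 2)*(g + 1)*(g - 2)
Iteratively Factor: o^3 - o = (o - 1)*(o^2 + o) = (o - 1)*(o + 1)*(o)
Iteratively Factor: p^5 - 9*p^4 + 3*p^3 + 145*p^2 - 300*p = (p - 5)*(p^4 - 4*p^3 - 17*p^2 + 60*p) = (p - 5)*(p - 3)*(p^3 - p^2 - 20*p) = (p - 5)*(p - 3)*(p + 4)*(p^2 - 5*p) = (p - 5)^2*(p - 3)*(p + 4)*(p)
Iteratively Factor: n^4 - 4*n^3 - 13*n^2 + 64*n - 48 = (n - 4)*(n^3 - 13*n + 12) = (n - 4)*(n - 1)*(n^2 + n - 12) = (n - 4)*(n - 1)*(n + 4)*(n - 3)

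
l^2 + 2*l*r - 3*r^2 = (l - r)*(l + 3*r)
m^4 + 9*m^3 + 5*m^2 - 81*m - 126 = (m - 3)*(m + 2)*(m + 3)*(m + 7)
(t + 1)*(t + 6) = t^2 + 7*t + 6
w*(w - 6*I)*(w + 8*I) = w^3 + 2*I*w^2 + 48*w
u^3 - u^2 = u^2*(u - 1)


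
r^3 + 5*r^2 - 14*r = r*(r - 2)*(r + 7)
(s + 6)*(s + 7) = s^2 + 13*s + 42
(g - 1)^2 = g^2 - 2*g + 1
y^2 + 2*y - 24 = (y - 4)*(y + 6)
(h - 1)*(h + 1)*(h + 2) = h^3 + 2*h^2 - h - 2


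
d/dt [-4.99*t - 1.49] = -4.99000000000000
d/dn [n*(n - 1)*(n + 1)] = 3*n^2 - 1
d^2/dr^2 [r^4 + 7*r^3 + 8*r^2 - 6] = 12*r^2 + 42*r + 16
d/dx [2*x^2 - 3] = 4*x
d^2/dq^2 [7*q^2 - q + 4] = 14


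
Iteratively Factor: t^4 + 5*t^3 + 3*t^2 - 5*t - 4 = (t - 1)*(t^3 + 6*t^2 + 9*t + 4) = (t - 1)*(t + 1)*(t^2 + 5*t + 4) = (t - 1)*(t + 1)*(t + 4)*(t + 1)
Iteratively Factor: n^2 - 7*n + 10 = (n - 2)*(n - 5)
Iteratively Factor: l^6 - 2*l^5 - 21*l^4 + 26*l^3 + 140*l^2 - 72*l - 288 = (l + 2)*(l^5 - 4*l^4 - 13*l^3 + 52*l^2 + 36*l - 144) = (l - 2)*(l + 2)*(l^4 - 2*l^3 - 17*l^2 + 18*l + 72) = (l - 2)*(l + 2)*(l + 3)*(l^3 - 5*l^2 - 2*l + 24) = (l - 2)*(l + 2)^2*(l + 3)*(l^2 - 7*l + 12) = (l - 3)*(l - 2)*(l + 2)^2*(l + 3)*(l - 4)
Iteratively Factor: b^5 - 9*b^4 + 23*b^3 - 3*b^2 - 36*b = (b)*(b^4 - 9*b^3 + 23*b^2 - 3*b - 36) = b*(b + 1)*(b^3 - 10*b^2 + 33*b - 36) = b*(b - 4)*(b + 1)*(b^2 - 6*b + 9) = b*(b - 4)*(b - 3)*(b + 1)*(b - 3)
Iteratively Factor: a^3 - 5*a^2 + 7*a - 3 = (a - 1)*(a^2 - 4*a + 3) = (a - 1)^2*(a - 3)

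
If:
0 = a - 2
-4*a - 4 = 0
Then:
No Solution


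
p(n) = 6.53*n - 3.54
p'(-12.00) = 6.53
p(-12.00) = -81.90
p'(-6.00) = 6.53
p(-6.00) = -42.72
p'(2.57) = 6.53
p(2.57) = 13.24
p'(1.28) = 6.53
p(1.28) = 4.82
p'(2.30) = 6.53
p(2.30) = 11.48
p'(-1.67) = 6.53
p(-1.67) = -14.45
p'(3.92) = 6.53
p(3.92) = 22.06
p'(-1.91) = 6.53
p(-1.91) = -16.01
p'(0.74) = 6.53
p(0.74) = 1.29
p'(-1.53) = 6.53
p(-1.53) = -13.53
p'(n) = 6.53000000000000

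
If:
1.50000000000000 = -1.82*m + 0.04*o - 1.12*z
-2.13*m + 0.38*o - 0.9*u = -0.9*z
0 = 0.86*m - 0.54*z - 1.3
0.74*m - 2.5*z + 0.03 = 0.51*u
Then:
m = 0.62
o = 25.64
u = 7.94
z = -1.43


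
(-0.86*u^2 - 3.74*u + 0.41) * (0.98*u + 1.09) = -0.8428*u^3 - 4.6026*u^2 - 3.6748*u + 0.4469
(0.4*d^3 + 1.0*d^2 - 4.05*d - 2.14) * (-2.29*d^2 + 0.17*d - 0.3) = -0.916*d^5 - 2.222*d^4 + 9.3245*d^3 + 3.9121*d^2 + 0.8512*d + 0.642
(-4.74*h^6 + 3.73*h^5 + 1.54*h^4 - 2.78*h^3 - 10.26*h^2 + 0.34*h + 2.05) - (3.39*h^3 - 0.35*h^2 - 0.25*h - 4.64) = -4.74*h^6 + 3.73*h^5 + 1.54*h^4 - 6.17*h^3 - 9.91*h^2 + 0.59*h + 6.69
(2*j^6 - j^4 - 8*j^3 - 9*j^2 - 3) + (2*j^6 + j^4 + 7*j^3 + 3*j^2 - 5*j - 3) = 4*j^6 - j^3 - 6*j^2 - 5*j - 6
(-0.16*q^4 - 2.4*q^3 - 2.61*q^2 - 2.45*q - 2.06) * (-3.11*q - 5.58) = 0.4976*q^5 + 8.3568*q^4 + 21.5091*q^3 + 22.1833*q^2 + 20.0776*q + 11.4948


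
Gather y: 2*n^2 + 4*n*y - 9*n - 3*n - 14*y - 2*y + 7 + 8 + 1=2*n^2 - 12*n + y*(4*n - 16) + 16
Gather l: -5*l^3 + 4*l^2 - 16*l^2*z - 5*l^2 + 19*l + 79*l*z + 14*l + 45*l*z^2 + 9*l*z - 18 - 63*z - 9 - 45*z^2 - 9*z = -5*l^3 + l^2*(-16*z - 1) + l*(45*z^2 + 88*z + 33) - 45*z^2 - 72*z - 27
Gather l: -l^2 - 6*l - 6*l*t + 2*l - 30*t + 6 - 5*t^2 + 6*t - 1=-l^2 + l*(-6*t - 4) - 5*t^2 - 24*t + 5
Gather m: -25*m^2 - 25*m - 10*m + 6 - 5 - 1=-25*m^2 - 35*m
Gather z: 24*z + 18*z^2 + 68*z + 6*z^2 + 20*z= 24*z^2 + 112*z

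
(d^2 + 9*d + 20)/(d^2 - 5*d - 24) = (d^2 + 9*d + 20)/(d^2 - 5*d - 24)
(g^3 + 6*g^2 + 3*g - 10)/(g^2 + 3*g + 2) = (g^2 + 4*g - 5)/(g + 1)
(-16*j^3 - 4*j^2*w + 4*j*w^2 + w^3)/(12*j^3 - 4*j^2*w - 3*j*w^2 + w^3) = (4*j + w)/(-3*j + w)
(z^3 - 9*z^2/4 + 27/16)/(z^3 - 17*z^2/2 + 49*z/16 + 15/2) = (4*z^2 - 12*z + 9)/(4*z^2 - 37*z + 40)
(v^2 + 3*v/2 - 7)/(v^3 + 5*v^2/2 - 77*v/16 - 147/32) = 16*(v - 2)/(16*v^2 - 16*v - 21)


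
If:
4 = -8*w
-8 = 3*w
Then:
No Solution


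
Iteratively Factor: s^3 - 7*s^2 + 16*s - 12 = (s - 2)*(s^2 - 5*s + 6) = (s - 2)^2*(s - 3)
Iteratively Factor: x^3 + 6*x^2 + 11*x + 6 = (x + 1)*(x^2 + 5*x + 6) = (x + 1)*(x + 3)*(x + 2)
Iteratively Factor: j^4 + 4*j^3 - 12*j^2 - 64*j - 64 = (j + 4)*(j^3 - 12*j - 16) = (j - 4)*(j + 4)*(j^2 + 4*j + 4) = (j - 4)*(j + 2)*(j + 4)*(j + 2)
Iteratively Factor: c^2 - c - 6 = (c - 3)*(c + 2)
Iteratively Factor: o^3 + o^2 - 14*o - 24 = (o + 2)*(o^2 - o - 12) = (o + 2)*(o + 3)*(o - 4)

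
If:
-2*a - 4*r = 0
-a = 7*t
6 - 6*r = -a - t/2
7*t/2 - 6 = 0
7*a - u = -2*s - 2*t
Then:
No Solution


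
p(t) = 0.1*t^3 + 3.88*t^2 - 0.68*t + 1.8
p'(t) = 0.3*t^2 + 7.76*t - 0.68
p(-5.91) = 120.70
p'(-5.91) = -36.06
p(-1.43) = 10.41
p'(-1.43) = -11.16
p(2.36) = 23.12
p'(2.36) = 19.30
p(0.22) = 1.84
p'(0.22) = 1.04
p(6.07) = 163.00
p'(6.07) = 57.48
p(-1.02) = 6.42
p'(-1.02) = -8.28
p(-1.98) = 17.58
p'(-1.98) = -14.87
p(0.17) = 1.80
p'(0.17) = 0.65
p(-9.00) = 249.30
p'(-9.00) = -46.22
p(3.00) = 37.38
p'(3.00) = 25.30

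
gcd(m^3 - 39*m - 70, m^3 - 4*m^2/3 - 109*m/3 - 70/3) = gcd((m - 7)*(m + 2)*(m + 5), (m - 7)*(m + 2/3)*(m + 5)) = m^2 - 2*m - 35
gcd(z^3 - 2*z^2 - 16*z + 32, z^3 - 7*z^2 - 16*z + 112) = z^2 - 16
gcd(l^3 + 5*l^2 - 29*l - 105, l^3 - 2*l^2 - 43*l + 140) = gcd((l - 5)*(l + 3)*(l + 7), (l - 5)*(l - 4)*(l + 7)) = l^2 + 2*l - 35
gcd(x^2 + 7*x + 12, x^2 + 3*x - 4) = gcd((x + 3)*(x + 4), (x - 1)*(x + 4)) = x + 4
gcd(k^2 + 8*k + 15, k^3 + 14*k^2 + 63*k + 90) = k^2 + 8*k + 15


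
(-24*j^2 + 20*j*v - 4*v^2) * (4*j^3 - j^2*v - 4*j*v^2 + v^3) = -96*j^5 + 104*j^4*v + 60*j^3*v^2 - 100*j^2*v^3 + 36*j*v^4 - 4*v^5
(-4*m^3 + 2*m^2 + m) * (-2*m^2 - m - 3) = 8*m^5 + 8*m^3 - 7*m^2 - 3*m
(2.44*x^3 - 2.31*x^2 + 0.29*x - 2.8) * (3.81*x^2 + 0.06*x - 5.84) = 9.2964*x^5 - 8.6547*x^4 - 13.2833*x^3 + 2.8398*x^2 - 1.8616*x + 16.352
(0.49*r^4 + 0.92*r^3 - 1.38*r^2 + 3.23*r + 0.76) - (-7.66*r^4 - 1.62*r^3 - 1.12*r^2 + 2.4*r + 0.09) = 8.15*r^4 + 2.54*r^3 - 0.26*r^2 + 0.83*r + 0.67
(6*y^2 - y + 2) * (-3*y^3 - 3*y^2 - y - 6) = -18*y^5 - 15*y^4 - 9*y^3 - 41*y^2 + 4*y - 12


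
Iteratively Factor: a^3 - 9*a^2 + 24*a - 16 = (a - 1)*(a^2 - 8*a + 16) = (a - 4)*(a - 1)*(a - 4)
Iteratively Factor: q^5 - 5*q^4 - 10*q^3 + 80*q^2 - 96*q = (q - 2)*(q^4 - 3*q^3 - 16*q^2 + 48*q) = (q - 3)*(q - 2)*(q^3 - 16*q) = (q - 3)*(q - 2)*(q + 4)*(q^2 - 4*q) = q*(q - 3)*(q - 2)*(q + 4)*(q - 4)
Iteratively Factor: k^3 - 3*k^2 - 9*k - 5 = (k + 1)*(k^2 - 4*k - 5) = (k - 5)*(k + 1)*(k + 1)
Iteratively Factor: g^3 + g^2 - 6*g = (g + 3)*(g^2 - 2*g) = (g - 2)*(g + 3)*(g)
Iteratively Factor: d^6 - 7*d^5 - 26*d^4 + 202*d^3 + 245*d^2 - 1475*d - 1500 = (d + 4)*(d^5 - 11*d^4 + 18*d^3 + 130*d^2 - 275*d - 375) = (d - 5)*(d + 4)*(d^4 - 6*d^3 - 12*d^2 + 70*d + 75) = (d - 5)*(d + 3)*(d + 4)*(d^3 - 9*d^2 + 15*d + 25) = (d - 5)*(d + 1)*(d + 3)*(d + 4)*(d^2 - 10*d + 25) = (d - 5)^2*(d + 1)*(d + 3)*(d + 4)*(d - 5)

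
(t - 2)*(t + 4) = t^2 + 2*t - 8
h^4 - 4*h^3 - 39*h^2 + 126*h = h*(h - 7)*(h - 3)*(h + 6)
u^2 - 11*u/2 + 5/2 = (u - 5)*(u - 1/2)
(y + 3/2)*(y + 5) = y^2 + 13*y/2 + 15/2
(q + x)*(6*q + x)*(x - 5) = 6*q^2*x - 30*q^2 + 7*q*x^2 - 35*q*x + x^3 - 5*x^2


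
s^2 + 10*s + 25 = (s + 5)^2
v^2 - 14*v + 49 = (v - 7)^2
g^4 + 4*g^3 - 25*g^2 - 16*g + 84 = (g - 3)*(g - 2)*(g + 2)*(g + 7)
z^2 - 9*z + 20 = (z - 5)*(z - 4)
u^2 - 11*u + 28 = (u - 7)*(u - 4)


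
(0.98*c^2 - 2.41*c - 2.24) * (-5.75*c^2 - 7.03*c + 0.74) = -5.635*c^4 + 6.9681*c^3 + 30.5475*c^2 + 13.9638*c - 1.6576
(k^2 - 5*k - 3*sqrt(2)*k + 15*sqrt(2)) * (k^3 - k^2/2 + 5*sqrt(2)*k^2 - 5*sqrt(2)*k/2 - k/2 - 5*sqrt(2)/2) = k^5 - 11*k^4/2 + 2*sqrt(2)*k^4 - 28*k^3 - 11*sqrt(2)*k^3 + 4*sqrt(2)*k^2 + 335*k^2/2 - 60*k + 5*sqrt(2)*k - 75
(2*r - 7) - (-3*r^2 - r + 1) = 3*r^2 + 3*r - 8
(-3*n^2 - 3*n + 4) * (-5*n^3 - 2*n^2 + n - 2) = 15*n^5 + 21*n^4 - 17*n^3 - 5*n^2 + 10*n - 8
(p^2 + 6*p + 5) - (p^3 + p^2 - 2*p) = -p^3 + 8*p + 5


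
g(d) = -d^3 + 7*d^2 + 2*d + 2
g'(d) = -3*d^2 + 14*d + 2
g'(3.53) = 14.04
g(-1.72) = 24.36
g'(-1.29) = -21.05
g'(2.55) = 18.19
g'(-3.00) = -67.00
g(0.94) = 9.23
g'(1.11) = 13.84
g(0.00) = 2.00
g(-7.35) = 762.52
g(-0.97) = 7.56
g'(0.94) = 12.51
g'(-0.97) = -14.40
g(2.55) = 36.04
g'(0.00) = 2.00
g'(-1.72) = -30.96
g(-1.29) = 13.22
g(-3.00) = 86.00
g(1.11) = 11.48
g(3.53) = 52.30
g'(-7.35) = -262.97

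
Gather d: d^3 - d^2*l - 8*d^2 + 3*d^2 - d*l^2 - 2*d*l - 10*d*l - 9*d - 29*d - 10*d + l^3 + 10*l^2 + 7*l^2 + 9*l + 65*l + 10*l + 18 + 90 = d^3 + d^2*(-l - 5) + d*(-l^2 - 12*l - 48) + l^3 + 17*l^2 + 84*l + 108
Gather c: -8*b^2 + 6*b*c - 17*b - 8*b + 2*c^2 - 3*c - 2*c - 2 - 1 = -8*b^2 - 25*b + 2*c^2 + c*(6*b - 5) - 3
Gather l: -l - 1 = -l - 1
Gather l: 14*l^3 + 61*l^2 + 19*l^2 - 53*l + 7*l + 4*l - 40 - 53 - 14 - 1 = 14*l^3 + 80*l^2 - 42*l - 108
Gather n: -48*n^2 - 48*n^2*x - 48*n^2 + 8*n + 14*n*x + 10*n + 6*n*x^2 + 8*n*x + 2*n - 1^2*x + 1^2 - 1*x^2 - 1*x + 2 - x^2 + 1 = n^2*(-48*x - 96) + n*(6*x^2 + 22*x + 20) - 2*x^2 - 2*x + 4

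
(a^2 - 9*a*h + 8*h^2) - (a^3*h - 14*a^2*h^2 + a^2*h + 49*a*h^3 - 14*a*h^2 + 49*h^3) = -a^3*h + 14*a^2*h^2 - a^2*h + a^2 - 49*a*h^3 + 14*a*h^2 - 9*a*h - 49*h^3 + 8*h^2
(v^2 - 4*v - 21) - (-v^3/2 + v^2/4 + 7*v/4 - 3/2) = v^3/2 + 3*v^2/4 - 23*v/4 - 39/2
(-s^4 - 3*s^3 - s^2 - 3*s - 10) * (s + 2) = -s^5 - 5*s^4 - 7*s^3 - 5*s^2 - 16*s - 20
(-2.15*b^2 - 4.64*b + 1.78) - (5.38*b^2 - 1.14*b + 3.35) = -7.53*b^2 - 3.5*b - 1.57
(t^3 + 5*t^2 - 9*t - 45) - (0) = t^3 + 5*t^2 - 9*t - 45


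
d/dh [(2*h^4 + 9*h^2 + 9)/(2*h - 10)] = (6*h^4 - 40*h^3 + 9*h^2 - 90*h - 9)/(2*(h^2 - 10*h + 25))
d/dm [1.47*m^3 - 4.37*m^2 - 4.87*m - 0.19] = 4.41*m^2 - 8.74*m - 4.87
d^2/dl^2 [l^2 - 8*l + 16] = 2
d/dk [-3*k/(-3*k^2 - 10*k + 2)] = 3*(-3*k^2 - 2)/(9*k^4 + 60*k^3 + 88*k^2 - 40*k + 4)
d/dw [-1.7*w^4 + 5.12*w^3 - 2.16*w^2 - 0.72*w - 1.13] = -6.8*w^3 + 15.36*w^2 - 4.32*w - 0.72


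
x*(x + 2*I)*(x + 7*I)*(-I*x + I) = -I*x^4 + 9*x^3 + I*x^3 - 9*x^2 + 14*I*x^2 - 14*I*x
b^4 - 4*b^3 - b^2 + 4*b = b*(b - 4)*(b - 1)*(b + 1)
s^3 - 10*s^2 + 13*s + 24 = (s - 8)*(s - 3)*(s + 1)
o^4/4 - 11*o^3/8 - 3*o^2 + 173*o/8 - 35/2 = (o/4 + 1)*(o - 5)*(o - 7/2)*(o - 1)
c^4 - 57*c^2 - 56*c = c*(c - 8)*(c + 1)*(c + 7)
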